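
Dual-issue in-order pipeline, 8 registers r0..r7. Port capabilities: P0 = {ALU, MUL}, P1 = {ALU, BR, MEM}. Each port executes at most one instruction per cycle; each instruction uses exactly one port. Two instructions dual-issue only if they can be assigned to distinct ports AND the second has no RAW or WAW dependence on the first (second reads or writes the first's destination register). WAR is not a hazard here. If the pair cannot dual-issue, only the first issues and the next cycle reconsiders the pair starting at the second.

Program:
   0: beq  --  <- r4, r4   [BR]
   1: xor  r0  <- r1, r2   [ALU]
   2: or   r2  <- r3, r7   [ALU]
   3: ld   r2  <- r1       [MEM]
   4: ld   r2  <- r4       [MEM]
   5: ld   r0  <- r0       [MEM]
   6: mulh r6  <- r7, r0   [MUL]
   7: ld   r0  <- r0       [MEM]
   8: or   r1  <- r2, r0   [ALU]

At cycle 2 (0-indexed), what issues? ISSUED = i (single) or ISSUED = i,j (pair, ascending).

[0] i0&i1  beq xor  -- 2-wide
[1] i2  or  -- WAW r2
[2] i3  ld  -- no-port MEM/MEM
[3] i4  ld  -- no-port MEM/MEM
[4] i5  ld  -- RAW r0
[5] i6&i7  mulh ld  -- 2-wide
[6] i8  or  -- tail

ISSUED = 3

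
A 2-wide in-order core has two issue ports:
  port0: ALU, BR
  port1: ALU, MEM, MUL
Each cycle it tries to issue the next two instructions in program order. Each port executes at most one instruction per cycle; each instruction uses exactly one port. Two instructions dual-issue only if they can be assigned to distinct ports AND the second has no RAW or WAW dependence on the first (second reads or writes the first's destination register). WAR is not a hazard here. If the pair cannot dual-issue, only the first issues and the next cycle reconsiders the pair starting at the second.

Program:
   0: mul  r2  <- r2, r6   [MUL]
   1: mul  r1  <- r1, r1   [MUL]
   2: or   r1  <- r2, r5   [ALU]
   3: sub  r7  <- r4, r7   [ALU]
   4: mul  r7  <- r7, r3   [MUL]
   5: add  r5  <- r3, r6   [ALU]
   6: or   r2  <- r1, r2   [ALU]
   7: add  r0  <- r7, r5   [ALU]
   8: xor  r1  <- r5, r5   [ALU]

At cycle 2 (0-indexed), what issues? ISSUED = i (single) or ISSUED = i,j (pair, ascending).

c0: i0 mul  no-port MUL/MUL
c1: i1 mul  WAW r1
c2: i2,i3 or/sub  pair
c3: i4,i5 mul/add  pair
c4: i6,i7 or/add  pair
c5: i8 xor  tail

ISSUED = 2,3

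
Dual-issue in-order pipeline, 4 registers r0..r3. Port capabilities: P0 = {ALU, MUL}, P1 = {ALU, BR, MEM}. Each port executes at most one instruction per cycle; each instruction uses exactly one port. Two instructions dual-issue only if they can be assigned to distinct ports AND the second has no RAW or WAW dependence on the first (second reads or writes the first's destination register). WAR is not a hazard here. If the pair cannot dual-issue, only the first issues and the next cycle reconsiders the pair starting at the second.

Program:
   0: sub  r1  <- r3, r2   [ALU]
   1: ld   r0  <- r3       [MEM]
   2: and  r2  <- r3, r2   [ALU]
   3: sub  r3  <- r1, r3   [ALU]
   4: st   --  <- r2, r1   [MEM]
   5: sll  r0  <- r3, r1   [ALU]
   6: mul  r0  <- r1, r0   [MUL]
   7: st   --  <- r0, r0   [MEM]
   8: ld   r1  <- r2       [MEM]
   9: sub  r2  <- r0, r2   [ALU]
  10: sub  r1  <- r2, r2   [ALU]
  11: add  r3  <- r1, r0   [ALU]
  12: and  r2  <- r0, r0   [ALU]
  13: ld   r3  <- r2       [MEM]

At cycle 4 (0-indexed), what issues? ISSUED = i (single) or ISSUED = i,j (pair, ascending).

ISSUED = 7

0. sub.ALU/ld.MEM @i0,i1  | dual
1. and.ALU/sub.ALU @i2,i3  | dual
2. st.MEM/sll.ALU @i4,i5  | dual
3. mul.MUL @i6  | RAW r0
4. st.MEM @i7  | no-port MEM/MEM
5. ld.MEM/sub.ALU @i8,i9  | dual
6. sub.ALU @i10  | RAW r1
7. add.ALU/and.ALU @i11,i12  | dual
8. ld.MEM @i13  | tail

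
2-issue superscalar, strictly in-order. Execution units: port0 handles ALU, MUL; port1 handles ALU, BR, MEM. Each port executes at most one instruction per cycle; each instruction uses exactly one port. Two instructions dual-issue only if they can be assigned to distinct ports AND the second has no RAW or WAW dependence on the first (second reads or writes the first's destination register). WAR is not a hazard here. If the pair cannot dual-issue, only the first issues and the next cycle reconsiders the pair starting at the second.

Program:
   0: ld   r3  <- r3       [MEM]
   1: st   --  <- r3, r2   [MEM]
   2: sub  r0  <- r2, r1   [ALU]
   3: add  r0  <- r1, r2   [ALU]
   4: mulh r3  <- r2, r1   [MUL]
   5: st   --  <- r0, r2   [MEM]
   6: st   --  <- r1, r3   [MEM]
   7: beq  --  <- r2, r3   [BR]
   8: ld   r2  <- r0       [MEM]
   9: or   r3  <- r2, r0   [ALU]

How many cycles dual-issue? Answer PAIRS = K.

PAIRS = 2

  cy0 -> i0 (ld.MEM) no-port MEM/MEM
  cy1 -> i1/i2 (st.MEM;sub.ALU) pair
  cy2 -> i3/i4 (add.ALU;mulh.MUL) pair
  cy3 -> i5 (st.MEM) no-port MEM/MEM
  cy4 -> i6 (st.MEM) no-port MEM/BR
  cy5 -> i7 (beq.BR) no-port BR/MEM
  cy6 -> i8 (ld.MEM) RAW r2
  cy7 -> i9 (or.ALU) tail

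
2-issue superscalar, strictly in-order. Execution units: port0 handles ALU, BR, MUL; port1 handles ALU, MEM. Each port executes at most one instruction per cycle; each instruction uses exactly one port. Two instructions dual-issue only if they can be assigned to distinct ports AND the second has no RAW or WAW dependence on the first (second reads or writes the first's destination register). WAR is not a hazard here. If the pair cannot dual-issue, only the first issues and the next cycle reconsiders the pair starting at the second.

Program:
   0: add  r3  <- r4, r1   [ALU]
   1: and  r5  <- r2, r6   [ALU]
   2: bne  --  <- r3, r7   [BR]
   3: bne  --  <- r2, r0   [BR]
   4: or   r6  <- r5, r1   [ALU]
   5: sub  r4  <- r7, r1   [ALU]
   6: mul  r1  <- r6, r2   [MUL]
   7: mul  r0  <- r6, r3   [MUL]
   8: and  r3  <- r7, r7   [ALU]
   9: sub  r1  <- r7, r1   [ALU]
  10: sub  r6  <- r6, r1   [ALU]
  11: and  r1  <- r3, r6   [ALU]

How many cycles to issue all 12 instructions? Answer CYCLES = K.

[0] i0+i1  add/and  -- 2-wide
[1] i2  bne  -- no-port BR/BR
[2] i3+i4  bne/or  -- 2-wide
[3] i5+i6  sub/mul  -- 2-wide
[4] i7+i8  mul/and  -- 2-wide
[5] i9  sub  -- RAW r1
[6] i10  sub  -- RAW r6
[7] i11  and  -- tail

CYCLES = 8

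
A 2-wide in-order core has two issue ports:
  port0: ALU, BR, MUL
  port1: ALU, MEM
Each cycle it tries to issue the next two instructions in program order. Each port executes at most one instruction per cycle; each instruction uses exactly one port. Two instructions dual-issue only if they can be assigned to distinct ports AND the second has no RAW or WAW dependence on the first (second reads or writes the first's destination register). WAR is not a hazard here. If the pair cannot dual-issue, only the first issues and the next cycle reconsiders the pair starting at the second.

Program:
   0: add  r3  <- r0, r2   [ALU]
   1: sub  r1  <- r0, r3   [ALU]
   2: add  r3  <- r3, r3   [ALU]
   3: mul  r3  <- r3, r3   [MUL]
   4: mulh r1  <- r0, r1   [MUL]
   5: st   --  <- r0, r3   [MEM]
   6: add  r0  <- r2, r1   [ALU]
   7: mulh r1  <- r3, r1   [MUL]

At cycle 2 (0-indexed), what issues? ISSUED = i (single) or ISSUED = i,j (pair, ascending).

c0: i0 add  RAW r3
c1: i1+i2 sub/add  2-wide
c2: i3 mul  no-port MUL/MUL
c3: i4+i5 mulh/st  2-wide
c4: i6+i7 add/mulh  2-wide

ISSUED = 3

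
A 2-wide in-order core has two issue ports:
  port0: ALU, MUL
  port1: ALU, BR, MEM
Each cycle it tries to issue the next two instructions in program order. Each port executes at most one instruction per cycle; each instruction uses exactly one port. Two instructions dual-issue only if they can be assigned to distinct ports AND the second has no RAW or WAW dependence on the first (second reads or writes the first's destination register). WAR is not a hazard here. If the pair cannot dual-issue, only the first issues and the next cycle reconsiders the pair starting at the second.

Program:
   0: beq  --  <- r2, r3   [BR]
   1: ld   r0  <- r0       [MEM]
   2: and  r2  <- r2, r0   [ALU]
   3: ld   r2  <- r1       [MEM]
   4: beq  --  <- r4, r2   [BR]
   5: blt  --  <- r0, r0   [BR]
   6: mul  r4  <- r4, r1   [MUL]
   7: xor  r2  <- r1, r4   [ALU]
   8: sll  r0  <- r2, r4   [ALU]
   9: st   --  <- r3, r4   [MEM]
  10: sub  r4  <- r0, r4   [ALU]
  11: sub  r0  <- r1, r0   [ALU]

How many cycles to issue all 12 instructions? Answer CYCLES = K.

[0] i0  beq  -- no-port BR/MEM
[1] i1  ld  -- RAW r0
[2] i2  and  -- WAW r2
[3] i3  ld  -- no-port MEM/BR
[4] i4  beq  -- no-port BR/BR
[5] i5+i6  blt+mul  -- pair
[6] i7  xor  -- RAW r2
[7] i8+i9  sll+st  -- pair
[8] i10+i11  sub+sub  -- pair

CYCLES = 9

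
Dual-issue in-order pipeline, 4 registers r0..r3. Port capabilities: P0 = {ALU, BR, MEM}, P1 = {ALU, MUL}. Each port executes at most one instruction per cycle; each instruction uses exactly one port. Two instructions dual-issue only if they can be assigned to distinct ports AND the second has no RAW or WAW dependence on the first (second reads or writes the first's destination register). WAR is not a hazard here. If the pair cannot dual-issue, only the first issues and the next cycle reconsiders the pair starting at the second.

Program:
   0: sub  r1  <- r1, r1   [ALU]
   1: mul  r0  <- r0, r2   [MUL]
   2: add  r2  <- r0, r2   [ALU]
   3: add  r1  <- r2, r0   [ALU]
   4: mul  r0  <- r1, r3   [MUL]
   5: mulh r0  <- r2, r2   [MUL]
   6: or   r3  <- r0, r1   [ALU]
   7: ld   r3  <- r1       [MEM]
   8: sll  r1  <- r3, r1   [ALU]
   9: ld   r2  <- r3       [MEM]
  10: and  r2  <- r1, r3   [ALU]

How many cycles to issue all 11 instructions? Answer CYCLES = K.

CYCLES = 9

#0 head=0: sub mul i0/i1 dual
#1 head=2: add i2 RAW r2
#2 head=3: add i3 RAW r1
#3 head=4: mul i4 no-port MUL/MUL
#4 head=5: mulh i5 RAW r0
#5 head=6: or i6 WAW r3
#6 head=7: ld i7 RAW r3
#7 head=8: sll ld i8/i9 dual
#8 head=10: and i10 tail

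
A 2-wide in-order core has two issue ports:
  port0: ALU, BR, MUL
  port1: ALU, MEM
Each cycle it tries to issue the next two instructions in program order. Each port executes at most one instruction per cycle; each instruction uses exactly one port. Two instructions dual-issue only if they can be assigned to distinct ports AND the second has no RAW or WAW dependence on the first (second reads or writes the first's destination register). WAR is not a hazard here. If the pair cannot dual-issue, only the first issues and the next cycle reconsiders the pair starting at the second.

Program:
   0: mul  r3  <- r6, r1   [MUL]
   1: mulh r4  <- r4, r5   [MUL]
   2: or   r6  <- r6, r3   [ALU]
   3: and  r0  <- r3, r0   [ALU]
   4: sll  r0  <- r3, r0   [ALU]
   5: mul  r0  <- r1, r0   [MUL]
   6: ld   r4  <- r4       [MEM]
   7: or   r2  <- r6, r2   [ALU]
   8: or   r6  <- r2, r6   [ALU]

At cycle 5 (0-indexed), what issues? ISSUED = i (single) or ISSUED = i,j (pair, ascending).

[0] i0  mul  -- no-port MUL/MUL
[1] i1&i2  mulh;or  -- dual
[2] i3  and  -- RAW+WAW r0
[3] i4  sll  -- RAW+WAW r0
[4] i5&i6  mul;ld  -- dual
[5] i7  or  -- RAW r2
[6] i8  or  -- tail

ISSUED = 7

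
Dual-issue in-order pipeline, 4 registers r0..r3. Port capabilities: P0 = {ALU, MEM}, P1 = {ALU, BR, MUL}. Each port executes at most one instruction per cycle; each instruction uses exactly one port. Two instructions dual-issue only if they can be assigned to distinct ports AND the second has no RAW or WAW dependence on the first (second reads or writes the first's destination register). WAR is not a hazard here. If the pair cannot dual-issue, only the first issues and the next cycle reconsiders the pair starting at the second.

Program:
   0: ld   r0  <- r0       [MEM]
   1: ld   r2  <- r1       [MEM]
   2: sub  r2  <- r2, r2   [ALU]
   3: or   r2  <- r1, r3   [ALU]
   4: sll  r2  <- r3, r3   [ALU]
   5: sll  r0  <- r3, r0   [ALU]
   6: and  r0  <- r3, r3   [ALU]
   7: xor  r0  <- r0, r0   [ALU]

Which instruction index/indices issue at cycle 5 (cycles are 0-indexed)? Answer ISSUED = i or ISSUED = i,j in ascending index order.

ISSUED = 6

[0] i0  ld  -- no-port MEM/MEM
[1] i1  ld  -- RAW+WAW r2
[2] i2  sub  -- WAW r2
[3] i3  or  -- WAW r2
[4] i4&i5  sll;sll  -- 2-wide
[5] i6  and  -- RAW+WAW r0
[6] i7  xor  -- tail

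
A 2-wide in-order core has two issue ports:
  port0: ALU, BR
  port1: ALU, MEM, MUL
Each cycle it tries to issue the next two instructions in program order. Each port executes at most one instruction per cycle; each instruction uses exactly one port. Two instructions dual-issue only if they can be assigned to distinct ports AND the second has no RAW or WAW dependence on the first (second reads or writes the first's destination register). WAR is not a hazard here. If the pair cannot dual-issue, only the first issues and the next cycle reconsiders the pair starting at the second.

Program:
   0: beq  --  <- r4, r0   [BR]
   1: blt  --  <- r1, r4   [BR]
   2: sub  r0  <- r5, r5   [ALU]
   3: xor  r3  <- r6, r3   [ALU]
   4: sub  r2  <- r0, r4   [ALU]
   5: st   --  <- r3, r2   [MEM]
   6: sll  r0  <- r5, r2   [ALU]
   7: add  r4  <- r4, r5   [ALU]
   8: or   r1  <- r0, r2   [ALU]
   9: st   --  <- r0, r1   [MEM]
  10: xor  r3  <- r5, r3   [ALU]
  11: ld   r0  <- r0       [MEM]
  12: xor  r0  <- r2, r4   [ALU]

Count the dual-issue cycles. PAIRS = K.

t=0 i0:beq ; no-port BR/BR
t=1 i1,i2:blt/sub ; dual
t=2 i3,i4:xor/sub ; dual
t=3 i5,i6:st/sll ; dual
t=4 i7,i8:add/or ; dual
t=5 i9,i10:st/xor ; dual
t=6 i11:ld ; WAW r0
t=7 i12:xor ; tail

PAIRS = 5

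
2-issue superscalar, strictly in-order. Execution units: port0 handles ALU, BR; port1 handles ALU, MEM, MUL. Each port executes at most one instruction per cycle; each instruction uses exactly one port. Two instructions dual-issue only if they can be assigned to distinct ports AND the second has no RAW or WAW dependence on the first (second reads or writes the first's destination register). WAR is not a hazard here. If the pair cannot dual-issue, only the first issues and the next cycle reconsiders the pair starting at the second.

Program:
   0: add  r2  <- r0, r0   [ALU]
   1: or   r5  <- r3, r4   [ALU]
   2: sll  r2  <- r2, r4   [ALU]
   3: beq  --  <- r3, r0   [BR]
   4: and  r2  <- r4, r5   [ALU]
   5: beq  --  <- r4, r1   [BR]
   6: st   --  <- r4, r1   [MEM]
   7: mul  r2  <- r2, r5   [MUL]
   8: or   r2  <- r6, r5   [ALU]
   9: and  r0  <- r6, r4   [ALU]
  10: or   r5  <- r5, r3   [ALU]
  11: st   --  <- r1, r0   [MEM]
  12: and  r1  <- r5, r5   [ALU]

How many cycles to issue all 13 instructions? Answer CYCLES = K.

  cy0 -> i0/i1 (add.ALU+or.ALU) pair
  cy1 -> i2/i3 (sll.ALU+beq.BR) pair
  cy2 -> i4/i5 (and.ALU+beq.BR) pair
  cy3 -> i6 (st.MEM) no-port MEM/MUL
  cy4 -> i7 (mul.MUL) WAW r2
  cy5 -> i8/i9 (or.ALU+and.ALU) pair
  cy6 -> i10/i11 (or.ALU+st.MEM) pair
  cy7 -> i12 (and.ALU) tail

CYCLES = 8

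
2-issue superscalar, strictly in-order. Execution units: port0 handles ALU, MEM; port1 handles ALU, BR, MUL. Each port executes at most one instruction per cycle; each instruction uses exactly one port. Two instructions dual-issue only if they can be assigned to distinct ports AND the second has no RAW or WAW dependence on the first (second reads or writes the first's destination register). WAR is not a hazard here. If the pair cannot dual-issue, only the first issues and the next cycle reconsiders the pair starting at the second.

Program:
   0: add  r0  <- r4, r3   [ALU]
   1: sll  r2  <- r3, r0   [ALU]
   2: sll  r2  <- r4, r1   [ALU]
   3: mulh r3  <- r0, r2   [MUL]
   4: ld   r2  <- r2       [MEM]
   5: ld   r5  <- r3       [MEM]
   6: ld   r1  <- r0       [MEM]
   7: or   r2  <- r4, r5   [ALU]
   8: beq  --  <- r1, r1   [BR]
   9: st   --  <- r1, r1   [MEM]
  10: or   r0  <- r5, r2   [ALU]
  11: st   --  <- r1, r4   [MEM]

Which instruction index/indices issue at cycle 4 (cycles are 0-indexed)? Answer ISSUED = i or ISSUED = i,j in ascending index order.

ISSUED = 5

c0: i0 add  RAW r0
c1: i1 sll  WAW r2
c2: i2 sll  RAW r2
c3: i3,i4 mulh+ld  pair
c4: i5 ld  no-port MEM/MEM
c5: i6,i7 ld+or  pair
c6: i8,i9 beq+st  pair
c7: i10,i11 or+st  pair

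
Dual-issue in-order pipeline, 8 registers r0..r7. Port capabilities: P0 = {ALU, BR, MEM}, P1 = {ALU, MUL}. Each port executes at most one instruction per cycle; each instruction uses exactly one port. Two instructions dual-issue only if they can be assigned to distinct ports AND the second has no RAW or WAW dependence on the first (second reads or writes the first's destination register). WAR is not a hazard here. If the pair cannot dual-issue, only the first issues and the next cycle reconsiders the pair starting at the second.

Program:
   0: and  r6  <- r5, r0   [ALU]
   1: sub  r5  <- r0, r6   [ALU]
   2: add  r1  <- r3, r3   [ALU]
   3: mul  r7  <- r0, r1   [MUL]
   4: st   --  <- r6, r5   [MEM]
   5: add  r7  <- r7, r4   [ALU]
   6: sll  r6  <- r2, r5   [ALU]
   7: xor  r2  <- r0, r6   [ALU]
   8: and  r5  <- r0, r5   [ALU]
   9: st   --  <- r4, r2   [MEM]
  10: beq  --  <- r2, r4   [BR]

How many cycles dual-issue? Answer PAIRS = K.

PAIRS = 4

c0: i0 and.ALU  RAW r6
c1: i1,i2 sub.ALU add.ALU  2-wide
c2: i3,i4 mul.MUL st.MEM  2-wide
c3: i5,i6 add.ALU sll.ALU  2-wide
c4: i7,i8 xor.ALU and.ALU  2-wide
c5: i9 st.MEM  no-port MEM/BR
c6: i10 beq.BR  tail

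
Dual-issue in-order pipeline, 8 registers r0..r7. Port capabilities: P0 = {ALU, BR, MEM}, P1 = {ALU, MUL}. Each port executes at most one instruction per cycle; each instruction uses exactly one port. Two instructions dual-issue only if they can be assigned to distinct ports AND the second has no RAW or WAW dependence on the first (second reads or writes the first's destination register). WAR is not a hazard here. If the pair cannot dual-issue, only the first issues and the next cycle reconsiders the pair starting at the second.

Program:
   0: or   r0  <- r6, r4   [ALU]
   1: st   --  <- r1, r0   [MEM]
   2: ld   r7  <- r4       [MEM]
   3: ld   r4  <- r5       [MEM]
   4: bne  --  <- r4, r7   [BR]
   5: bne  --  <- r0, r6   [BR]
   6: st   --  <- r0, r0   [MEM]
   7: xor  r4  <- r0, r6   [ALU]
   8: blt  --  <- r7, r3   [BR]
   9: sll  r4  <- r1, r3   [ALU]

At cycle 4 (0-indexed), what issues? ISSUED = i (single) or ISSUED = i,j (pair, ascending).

0. or @i0  | RAW r0
1. st @i1  | no-port MEM/MEM
2. ld @i2  | no-port MEM/MEM
3. ld @i3  | no-port MEM/BR
4. bne @i4  | no-port BR/BR
5. bne @i5  | no-port BR/MEM
6. st+xor @i6,i7  | dual
7. blt+sll @i8,i9  | dual

ISSUED = 4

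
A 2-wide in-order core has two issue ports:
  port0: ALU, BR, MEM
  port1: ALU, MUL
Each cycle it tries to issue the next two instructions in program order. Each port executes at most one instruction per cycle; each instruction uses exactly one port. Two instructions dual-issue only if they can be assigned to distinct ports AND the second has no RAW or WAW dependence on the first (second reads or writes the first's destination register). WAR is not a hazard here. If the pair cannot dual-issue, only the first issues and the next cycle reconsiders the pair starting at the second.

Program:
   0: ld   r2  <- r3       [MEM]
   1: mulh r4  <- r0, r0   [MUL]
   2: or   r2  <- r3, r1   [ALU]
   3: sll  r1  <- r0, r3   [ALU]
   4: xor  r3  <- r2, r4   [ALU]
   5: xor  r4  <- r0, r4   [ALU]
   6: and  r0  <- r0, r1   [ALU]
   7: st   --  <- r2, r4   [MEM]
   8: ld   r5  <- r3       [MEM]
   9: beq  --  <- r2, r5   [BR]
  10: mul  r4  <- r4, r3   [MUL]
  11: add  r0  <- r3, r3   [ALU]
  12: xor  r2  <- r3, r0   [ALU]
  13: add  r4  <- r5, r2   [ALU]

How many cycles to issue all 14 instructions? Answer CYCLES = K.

#0 head=0: ld mulh i0&i1 dual
#1 head=2: or sll i2&i3 dual
#2 head=4: xor xor i4&i5 dual
#3 head=6: and st i6&i7 dual
#4 head=8: ld i8 no-port MEM/BR
#5 head=9: beq mul i9&i10 dual
#6 head=11: add i11 RAW r0
#7 head=12: xor i12 RAW r2
#8 head=13: add i13 tail

CYCLES = 9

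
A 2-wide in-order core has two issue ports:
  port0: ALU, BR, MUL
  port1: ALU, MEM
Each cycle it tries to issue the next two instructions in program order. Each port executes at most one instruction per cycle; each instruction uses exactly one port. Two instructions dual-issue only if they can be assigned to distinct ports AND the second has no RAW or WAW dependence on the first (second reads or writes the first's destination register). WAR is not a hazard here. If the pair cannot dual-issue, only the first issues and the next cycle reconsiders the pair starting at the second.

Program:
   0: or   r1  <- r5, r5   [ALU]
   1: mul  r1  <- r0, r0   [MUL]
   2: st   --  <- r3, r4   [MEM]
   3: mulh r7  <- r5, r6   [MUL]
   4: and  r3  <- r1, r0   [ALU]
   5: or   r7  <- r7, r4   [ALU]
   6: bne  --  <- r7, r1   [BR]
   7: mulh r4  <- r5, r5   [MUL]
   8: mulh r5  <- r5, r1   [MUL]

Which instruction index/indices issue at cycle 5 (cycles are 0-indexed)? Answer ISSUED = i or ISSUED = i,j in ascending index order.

ISSUED = 7

0. or.ALU @i0  | WAW r1
1. mul.MUL;st.MEM @i1,i2  | pair
2. mulh.MUL;and.ALU @i3,i4  | pair
3. or.ALU @i5  | RAW r7
4. bne.BR @i6  | no-port BR/MUL
5. mulh.MUL @i7  | no-port MUL/MUL
6. mulh.MUL @i8  | tail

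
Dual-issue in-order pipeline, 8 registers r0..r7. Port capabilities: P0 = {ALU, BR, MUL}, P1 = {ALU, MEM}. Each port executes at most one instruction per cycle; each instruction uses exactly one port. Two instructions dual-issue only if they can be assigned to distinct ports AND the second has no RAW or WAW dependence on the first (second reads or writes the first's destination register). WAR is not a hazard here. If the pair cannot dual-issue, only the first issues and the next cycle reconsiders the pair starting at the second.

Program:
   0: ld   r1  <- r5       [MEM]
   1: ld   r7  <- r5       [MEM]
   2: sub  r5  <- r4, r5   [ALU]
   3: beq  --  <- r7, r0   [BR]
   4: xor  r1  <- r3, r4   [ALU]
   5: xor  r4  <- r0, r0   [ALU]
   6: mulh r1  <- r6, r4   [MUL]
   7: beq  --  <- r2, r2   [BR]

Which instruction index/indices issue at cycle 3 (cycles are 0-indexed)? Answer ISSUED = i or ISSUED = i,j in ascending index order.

ISSUED = 5

t=0 i0:ld ; no-port MEM/MEM
t=1 i1/i2:ld/sub ; pair
t=2 i3/i4:beq/xor ; pair
t=3 i5:xor ; RAW r4
t=4 i6:mulh ; no-port MUL/BR
t=5 i7:beq ; tail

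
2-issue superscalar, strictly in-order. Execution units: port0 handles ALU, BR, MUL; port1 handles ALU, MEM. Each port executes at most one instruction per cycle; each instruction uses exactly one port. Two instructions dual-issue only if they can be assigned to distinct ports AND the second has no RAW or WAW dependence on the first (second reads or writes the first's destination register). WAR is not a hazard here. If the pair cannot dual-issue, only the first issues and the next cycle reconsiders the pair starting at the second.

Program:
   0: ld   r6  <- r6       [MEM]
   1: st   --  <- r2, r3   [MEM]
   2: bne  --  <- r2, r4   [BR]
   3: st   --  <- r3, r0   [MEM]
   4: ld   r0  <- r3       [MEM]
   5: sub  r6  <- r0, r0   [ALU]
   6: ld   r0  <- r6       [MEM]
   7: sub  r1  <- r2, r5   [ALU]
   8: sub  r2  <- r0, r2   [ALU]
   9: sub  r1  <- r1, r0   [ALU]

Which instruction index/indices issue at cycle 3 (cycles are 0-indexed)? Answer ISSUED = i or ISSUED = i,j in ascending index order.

[0] i0  ld.MEM  -- no-port MEM/MEM
[1] i1/i2  st.MEM;bne.BR  -- pair
[2] i3  st.MEM  -- no-port MEM/MEM
[3] i4  ld.MEM  -- RAW r0
[4] i5  sub.ALU  -- RAW r6
[5] i6/i7  ld.MEM;sub.ALU  -- pair
[6] i8/i9  sub.ALU;sub.ALU  -- pair

ISSUED = 4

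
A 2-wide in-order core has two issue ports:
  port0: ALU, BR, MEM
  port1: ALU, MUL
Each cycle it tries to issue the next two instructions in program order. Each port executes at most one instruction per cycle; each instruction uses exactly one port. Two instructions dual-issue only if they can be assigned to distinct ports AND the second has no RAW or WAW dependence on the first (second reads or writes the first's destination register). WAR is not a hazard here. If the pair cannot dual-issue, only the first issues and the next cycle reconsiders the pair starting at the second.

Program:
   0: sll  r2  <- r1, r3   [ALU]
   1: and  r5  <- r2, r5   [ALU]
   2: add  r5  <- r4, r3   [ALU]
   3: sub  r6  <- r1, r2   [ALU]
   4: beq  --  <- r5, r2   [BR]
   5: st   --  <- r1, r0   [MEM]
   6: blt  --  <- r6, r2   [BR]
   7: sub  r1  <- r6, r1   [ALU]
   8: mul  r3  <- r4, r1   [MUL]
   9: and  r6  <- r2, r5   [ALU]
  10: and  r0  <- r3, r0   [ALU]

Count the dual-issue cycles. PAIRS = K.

#0 head=0: sll.ALU i0 RAW r2
#1 head=1: and.ALU i1 WAW r5
#2 head=2: add.ALU/sub.ALU i2,i3 2-wide
#3 head=4: beq.BR i4 no-port BR/MEM
#4 head=5: st.MEM i5 no-port MEM/BR
#5 head=6: blt.BR/sub.ALU i6,i7 2-wide
#6 head=8: mul.MUL/and.ALU i8,i9 2-wide
#7 head=10: and.ALU i10 tail

PAIRS = 3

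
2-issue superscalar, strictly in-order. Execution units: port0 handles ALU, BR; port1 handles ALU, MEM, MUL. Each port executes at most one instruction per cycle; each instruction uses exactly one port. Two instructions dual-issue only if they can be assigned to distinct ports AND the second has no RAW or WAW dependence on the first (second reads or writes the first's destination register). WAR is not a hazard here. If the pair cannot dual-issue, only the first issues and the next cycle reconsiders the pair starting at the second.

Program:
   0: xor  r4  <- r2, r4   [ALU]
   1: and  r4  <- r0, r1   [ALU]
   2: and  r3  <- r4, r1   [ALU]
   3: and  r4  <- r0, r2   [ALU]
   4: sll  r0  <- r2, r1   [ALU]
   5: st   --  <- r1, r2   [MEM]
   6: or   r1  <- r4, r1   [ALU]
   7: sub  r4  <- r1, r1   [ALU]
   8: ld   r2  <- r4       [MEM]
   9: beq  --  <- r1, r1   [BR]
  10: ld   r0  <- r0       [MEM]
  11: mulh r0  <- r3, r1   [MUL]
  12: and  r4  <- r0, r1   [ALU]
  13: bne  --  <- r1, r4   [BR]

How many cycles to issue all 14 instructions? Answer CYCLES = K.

t=0 i0:xor.ALU ; WAW r4
t=1 i1:and.ALU ; RAW r4
t=2 i2+i3:and.ALU/and.ALU ; pair
t=3 i4+i5:sll.ALU/st.MEM ; pair
t=4 i6:or.ALU ; RAW r1
t=5 i7:sub.ALU ; RAW r4
t=6 i8+i9:ld.MEM/beq.BR ; pair
t=7 i10:ld.MEM ; no-port MEM/MUL
t=8 i11:mulh.MUL ; RAW r0
t=9 i12:and.ALU ; RAW r4
t=10 i13:bne.BR ; tail

CYCLES = 11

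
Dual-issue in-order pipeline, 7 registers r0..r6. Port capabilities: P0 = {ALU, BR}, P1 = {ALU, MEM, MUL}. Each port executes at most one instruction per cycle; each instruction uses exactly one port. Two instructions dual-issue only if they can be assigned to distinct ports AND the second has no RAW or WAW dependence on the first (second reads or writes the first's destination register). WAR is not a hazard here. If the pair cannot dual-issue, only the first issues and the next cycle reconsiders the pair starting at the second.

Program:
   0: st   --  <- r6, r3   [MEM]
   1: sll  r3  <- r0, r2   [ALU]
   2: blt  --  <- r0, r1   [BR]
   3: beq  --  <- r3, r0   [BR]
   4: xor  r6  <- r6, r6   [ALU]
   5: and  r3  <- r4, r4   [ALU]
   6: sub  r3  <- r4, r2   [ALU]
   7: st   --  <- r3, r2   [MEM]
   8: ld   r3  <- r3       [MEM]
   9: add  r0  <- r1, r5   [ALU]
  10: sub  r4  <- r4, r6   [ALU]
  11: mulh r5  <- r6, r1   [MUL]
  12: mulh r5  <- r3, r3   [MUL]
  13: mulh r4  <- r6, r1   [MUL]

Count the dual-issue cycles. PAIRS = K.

PAIRS = 4

t=0 i0+i1:st sll ; pair
t=1 i2:blt ; no-port BR/BR
t=2 i3+i4:beq xor ; pair
t=3 i5:and ; WAW r3
t=4 i6:sub ; RAW r3
t=5 i7:st ; no-port MEM/MEM
t=6 i8+i9:ld add ; pair
t=7 i10+i11:sub mulh ; pair
t=8 i12:mulh ; no-port MUL/MUL
t=9 i13:mulh ; tail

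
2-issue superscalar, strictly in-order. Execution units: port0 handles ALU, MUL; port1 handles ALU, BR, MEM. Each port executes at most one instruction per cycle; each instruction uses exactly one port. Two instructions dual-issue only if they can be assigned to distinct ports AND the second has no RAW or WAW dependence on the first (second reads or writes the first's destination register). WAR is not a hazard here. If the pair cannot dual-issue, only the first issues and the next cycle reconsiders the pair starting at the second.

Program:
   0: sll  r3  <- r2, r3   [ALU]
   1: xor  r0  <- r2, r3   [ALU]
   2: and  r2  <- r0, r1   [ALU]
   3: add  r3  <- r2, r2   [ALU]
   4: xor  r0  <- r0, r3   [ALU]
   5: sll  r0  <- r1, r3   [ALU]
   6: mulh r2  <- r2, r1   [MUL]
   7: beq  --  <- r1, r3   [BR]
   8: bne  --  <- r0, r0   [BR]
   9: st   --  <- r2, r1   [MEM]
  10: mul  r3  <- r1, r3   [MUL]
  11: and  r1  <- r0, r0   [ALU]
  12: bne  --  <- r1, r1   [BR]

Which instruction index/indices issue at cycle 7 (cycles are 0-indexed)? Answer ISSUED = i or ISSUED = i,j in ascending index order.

0. sll @i0  | RAW r3
1. xor @i1  | RAW r0
2. and @i2  | RAW r2
3. add @i3  | RAW r3
4. xor @i4  | WAW r0
5. sll/mulh @i5&i6  | pair
6. beq @i7  | no-port BR/BR
7. bne @i8  | no-port BR/MEM
8. st/mul @i9&i10  | pair
9. and @i11  | RAW r1
10. bne @i12  | tail

ISSUED = 8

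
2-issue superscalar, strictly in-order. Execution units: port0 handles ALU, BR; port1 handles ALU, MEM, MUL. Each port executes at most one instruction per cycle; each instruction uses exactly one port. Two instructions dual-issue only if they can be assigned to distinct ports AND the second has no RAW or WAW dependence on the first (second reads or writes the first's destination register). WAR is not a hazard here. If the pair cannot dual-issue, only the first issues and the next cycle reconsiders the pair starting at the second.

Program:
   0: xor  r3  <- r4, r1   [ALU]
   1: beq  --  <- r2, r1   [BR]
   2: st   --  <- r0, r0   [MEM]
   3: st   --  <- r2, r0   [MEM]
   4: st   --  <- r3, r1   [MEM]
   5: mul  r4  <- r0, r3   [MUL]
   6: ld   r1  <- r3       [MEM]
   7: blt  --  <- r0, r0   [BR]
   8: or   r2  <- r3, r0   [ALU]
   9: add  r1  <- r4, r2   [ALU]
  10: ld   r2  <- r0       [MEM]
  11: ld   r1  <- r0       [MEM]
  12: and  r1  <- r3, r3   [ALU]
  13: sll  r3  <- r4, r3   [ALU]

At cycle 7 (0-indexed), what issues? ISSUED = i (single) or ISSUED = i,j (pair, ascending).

ISSUED = 9,10

#0 head=0: xor.ALU beq.BR i0&i1 2-wide
#1 head=2: st.MEM i2 no-port MEM/MEM
#2 head=3: st.MEM i3 no-port MEM/MEM
#3 head=4: st.MEM i4 no-port MEM/MUL
#4 head=5: mul.MUL i5 no-port MUL/MEM
#5 head=6: ld.MEM blt.BR i6&i7 2-wide
#6 head=8: or.ALU i8 RAW r2
#7 head=9: add.ALU ld.MEM i9&i10 2-wide
#8 head=11: ld.MEM i11 WAW r1
#9 head=12: and.ALU sll.ALU i12&i13 2-wide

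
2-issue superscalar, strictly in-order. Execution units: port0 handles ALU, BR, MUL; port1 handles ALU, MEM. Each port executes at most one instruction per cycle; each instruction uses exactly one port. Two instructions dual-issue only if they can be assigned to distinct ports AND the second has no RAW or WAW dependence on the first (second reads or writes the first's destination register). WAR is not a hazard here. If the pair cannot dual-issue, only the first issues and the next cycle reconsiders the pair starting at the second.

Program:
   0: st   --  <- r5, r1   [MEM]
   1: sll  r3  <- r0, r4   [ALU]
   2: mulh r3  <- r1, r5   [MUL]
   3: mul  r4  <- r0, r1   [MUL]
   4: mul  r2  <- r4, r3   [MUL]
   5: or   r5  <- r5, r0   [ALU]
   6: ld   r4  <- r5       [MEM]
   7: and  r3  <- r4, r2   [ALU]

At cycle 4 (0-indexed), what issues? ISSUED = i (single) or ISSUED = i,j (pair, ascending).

ISSUED = 6

  cy0 -> i0+i1 (st.MEM sll.ALU) dual
  cy1 -> i2 (mulh.MUL) no-port MUL/MUL
  cy2 -> i3 (mul.MUL) no-port MUL/MUL
  cy3 -> i4+i5 (mul.MUL or.ALU) dual
  cy4 -> i6 (ld.MEM) RAW r4
  cy5 -> i7 (and.ALU) tail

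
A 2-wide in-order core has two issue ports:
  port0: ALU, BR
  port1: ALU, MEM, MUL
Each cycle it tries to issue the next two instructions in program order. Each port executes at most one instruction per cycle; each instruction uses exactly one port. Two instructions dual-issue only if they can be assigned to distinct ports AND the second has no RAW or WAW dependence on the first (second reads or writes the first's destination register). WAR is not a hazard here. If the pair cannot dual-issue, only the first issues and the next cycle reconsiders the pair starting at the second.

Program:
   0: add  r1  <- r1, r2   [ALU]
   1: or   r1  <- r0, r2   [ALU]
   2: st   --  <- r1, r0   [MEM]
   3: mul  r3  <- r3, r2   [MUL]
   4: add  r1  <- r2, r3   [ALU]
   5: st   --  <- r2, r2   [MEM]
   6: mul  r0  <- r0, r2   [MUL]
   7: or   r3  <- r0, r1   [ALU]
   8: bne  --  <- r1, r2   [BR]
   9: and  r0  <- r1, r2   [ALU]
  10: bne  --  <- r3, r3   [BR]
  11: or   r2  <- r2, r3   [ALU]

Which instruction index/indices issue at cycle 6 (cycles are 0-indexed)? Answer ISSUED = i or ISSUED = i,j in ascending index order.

ISSUED = 7,8

0. add.ALU @i0  | WAW r1
1. or.ALU @i1  | RAW r1
2. st.MEM @i2  | no-port MEM/MUL
3. mul.MUL @i3  | RAW r3
4. add.ALU;st.MEM @i4&i5  | dual
5. mul.MUL @i6  | RAW r0
6. or.ALU;bne.BR @i7&i8  | dual
7. and.ALU;bne.BR @i9&i10  | dual
8. or.ALU @i11  | tail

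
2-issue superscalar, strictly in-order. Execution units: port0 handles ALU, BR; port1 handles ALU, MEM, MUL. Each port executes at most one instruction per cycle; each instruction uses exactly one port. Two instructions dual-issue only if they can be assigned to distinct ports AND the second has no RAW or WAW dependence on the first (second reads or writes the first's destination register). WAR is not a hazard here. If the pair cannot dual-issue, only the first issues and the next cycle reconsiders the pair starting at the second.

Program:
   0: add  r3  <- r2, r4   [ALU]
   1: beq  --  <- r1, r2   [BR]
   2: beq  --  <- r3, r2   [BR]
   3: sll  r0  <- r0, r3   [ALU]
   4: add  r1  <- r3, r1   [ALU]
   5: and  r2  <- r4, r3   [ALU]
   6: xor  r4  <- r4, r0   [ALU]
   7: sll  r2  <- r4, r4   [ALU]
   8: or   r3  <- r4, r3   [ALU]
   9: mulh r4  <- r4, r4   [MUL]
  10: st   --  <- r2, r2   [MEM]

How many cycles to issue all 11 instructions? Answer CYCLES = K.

c0: i0,i1 add.ALU;beq.BR  pair
c1: i2,i3 beq.BR;sll.ALU  pair
c2: i4,i5 add.ALU;and.ALU  pair
c3: i6 xor.ALU  RAW r4
c4: i7,i8 sll.ALU;or.ALU  pair
c5: i9 mulh.MUL  no-port MUL/MEM
c6: i10 st.MEM  tail

CYCLES = 7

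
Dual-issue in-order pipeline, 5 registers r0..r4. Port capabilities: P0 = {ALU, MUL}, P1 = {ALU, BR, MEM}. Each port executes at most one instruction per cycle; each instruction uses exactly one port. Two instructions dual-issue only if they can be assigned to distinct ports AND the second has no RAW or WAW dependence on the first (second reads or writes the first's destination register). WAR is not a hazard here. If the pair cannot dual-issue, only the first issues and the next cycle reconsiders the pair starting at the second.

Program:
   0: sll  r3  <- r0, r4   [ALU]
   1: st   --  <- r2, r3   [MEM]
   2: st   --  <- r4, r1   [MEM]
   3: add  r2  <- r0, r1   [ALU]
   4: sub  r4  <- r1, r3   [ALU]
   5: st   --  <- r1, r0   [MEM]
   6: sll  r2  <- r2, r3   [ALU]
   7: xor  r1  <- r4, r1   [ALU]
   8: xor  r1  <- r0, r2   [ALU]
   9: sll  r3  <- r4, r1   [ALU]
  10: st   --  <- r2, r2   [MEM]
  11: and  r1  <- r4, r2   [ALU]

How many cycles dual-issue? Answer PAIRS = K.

  cy0 -> i0 (sll.ALU) RAW r3
  cy1 -> i1 (st.MEM) no-port MEM/MEM
  cy2 -> i2&i3 (st.MEM+add.ALU) 2-wide
  cy3 -> i4&i5 (sub.ALU+st.MEM) 2-wide
  cy4 -> i6&i7 (sll.ALU+xor.ALU) 2-wide
  cy5 -> i8 (xor.ALU) RAW r1
  cy6 -> i9&i10 (sll.ALU+st.MEM) 2-wide
  cy7 -> i11 (and.ALU) tail

PAIRS = 4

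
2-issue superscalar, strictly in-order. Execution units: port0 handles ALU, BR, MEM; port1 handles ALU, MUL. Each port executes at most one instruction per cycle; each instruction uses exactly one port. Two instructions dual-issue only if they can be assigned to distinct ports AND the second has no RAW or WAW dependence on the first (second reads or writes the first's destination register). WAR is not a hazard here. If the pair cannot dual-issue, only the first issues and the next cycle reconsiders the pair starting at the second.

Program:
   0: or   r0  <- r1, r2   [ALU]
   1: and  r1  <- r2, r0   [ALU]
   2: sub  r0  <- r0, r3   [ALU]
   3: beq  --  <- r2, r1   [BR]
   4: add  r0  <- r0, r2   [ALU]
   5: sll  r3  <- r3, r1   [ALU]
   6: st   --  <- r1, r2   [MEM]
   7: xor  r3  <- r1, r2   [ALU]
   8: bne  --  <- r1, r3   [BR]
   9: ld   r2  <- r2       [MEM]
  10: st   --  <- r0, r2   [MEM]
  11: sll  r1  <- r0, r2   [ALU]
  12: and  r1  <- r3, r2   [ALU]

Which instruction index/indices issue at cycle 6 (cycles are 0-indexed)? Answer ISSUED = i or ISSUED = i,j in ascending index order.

ISSUED = 9

0. or.ALU @i0  | RAW r0
1. and.ALU+sub.ALU @i1,i2  | 2-wide
2. beq.BR+add.ALU @i3,i4  | 2-wide
3. sll.ALU+st.MEM @i5,i6  | 2-wide
4. xor.ALU @i7  | RAW r3
5. bne.BR @i8  | no-port BR/MEM
6. ld.MEM @i9  | no-port MEM/MEM
7. st.MEM+sll.ALU @i10,i11  | 2-wide
8. and.ALU @i12  | tail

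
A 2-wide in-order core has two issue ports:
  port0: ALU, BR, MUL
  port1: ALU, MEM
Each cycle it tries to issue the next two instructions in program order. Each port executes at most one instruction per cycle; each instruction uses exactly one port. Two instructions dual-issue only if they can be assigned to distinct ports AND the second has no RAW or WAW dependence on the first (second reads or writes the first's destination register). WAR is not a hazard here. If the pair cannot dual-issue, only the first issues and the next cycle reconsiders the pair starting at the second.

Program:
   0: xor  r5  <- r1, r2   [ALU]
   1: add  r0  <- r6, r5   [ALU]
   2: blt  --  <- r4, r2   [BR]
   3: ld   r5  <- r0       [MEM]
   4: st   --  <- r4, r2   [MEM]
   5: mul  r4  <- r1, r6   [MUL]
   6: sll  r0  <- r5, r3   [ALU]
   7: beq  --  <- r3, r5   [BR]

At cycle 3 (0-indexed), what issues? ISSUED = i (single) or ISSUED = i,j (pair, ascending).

ISSUED = 4,5

c0: i0 xor.ALU  RAW r5
c1: i1/i2 add.ALU+blt.BR  dual
c2: i3 ld.MEM  no-port MEM/MEM
c3: i4/i5 st.MEM+mul.MUL  dual
c4: i6/i7 sll.ALU+beq.BR  dual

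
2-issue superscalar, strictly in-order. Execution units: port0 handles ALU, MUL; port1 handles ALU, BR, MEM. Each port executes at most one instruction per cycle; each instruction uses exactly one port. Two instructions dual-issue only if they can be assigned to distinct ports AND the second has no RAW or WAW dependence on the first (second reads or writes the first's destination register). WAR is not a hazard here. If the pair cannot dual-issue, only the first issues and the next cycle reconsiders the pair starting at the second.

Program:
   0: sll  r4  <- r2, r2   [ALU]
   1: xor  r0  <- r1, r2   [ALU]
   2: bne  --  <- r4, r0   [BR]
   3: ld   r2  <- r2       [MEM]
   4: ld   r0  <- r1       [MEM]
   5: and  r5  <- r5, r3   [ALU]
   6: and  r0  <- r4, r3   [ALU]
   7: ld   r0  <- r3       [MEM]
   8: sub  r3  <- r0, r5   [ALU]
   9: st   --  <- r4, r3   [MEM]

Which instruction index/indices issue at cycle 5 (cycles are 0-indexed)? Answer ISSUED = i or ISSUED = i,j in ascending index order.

[0] i0,i1  sll.ALU+xor.ALU  -- 2-wide
[1] i2  bne.BR  -- no-port BR/MEM
[2] i3  ld.MEM  -- no-port MEM/MEM
[3] i4,i5  ld.MEM+and.ALU  -- 2-wide
[4] i6  and.ALU  -- WAW r0
[5] i7  ld.MEM  -- RAW r0
[6] i8  sub.ALU  -- RAW r3
[7] i9  st.MEM  -- tail

ISSUED = 7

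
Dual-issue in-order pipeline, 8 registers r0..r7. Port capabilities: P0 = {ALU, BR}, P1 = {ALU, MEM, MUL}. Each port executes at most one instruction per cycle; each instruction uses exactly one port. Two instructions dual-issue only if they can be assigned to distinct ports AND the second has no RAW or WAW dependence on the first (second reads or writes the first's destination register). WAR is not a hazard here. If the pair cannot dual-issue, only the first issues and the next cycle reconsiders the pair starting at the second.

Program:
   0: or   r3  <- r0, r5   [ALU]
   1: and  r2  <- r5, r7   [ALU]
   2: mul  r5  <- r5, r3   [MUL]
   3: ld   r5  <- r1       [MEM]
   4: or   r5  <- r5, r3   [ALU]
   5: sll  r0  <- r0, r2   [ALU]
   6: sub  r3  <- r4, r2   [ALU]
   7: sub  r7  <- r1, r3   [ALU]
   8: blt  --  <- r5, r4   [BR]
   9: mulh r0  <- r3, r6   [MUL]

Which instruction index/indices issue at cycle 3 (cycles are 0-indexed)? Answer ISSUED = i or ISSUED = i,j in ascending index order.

ISSUED = 4,5

0. or+and @i0/i1  | dual
1. mul @i2  | no-port MUL/MEM
2. ld @i3  | RAW+WAW r5
3. or+sll @i4/i5  | dual
4. sub @i6  | RAW r3
5. sub+blt @i7/i8  | dual
6. mulh @i9  | tail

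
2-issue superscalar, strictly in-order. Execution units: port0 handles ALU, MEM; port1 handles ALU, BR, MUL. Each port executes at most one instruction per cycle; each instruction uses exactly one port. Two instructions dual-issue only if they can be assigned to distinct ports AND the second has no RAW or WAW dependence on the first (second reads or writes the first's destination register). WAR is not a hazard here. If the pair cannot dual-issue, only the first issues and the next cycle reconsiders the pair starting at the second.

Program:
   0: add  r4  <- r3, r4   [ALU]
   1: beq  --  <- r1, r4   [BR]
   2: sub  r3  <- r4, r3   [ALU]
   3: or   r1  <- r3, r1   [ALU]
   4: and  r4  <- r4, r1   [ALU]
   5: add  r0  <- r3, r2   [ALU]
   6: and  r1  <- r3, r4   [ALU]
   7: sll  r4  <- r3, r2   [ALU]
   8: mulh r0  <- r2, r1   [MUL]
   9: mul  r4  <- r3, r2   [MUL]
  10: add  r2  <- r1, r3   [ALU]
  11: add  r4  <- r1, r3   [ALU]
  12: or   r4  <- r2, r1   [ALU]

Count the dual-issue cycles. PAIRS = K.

PAIRS = 4

[0] i0  add  -- RAW r4
[1] i1+i2  beq/sub  -- pair
[2] i3  or  -- RAW r1
[3] i4+i5  and/add  -- pair
[4] i6+i7  and/sll  -- pair
[5] i8  mulh  -- no-port MUL/MUL
[6] i9+i10  mul/add  -- pair
[7] i11  add  -- WAW r4
[8] i12  or  -- tail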